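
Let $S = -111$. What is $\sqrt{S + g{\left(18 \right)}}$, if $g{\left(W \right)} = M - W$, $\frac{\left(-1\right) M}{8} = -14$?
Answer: $i \sqrt{17} \approx 4.1231 i$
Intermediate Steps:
$M = 112$ ($M = \left(-8\right) \left(-14\right) = 112$)
$g{\left(W \right)} = 112 - W$
$\sqrt{S + g{\left(18 \right)}} = \sqrt{-111 + \left(112 - 18\right)} = \sqrt{-111 + 94} = \sqrt{-17} = i \sqrt{17}$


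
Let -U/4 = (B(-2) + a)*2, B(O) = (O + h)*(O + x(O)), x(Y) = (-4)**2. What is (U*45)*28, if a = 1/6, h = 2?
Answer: -1680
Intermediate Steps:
a = 1/6 ≈ 0.16667
x(Y) = 16
B(O) = (2 + O)*(16 + O) (B(O) = (O + 2)*(O + 16) = (2 + O)*(16 + O))
U = -4/3 (U = -4*((32 + (-2)**2 + 18*(-2)) + 1/6)*2 = -4*((32 + 4 - 36) + 1/6)*2 = -4*(0 + 1/6)*2 = -2*2/3 = -4*1/3 = -4/3 ≈ -1.3333)
(U*45)*28 = -4/3*45*28 = -60*28 = -1680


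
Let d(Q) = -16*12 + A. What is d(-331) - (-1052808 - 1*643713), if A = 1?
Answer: 1696330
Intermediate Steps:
d(Q) = -191 (d(Q) = -16*12 + 1 = -192 + 1 = -191)
d(-331) - (-1052808 - 1*643713) = -191 - (-1052808 - 1*643713) = -191 - (-1052808 - 643713) = -191 - 1*(-1696521) = -191 + 1696521 = 1696330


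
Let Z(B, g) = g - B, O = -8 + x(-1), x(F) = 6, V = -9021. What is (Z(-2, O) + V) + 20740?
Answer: 11719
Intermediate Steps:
O = -2 (O = -8 + 6 = -2)
(Z(-2, O) + V) + 20740 = ((-2 - 1*(-2)) - 9021) + 20740 = ((-2 + 2) - 9021) + 20740 = (0 - 9021) + 20740 = -9021 + 20740 = 11719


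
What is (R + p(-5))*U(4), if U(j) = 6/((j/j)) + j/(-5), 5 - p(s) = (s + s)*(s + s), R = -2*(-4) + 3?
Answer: -2184/5 ≈ -436.80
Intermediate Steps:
R = 11 (R = 8 + 3 = 11)
p(s) = 5 - 4*s**2 (p(s) = 5 - (s + s)*(s + s) = 5 - 2*s*2*s = 5 - 4*s**2)
U(j) = 6 - j/5 (U(j) = 6/1 + j*(-1/5) = 6*1 - j/5 = 6 - j/5)
(R + p(-5))*U(4) = (11 + (5 - 4*(-5)**2))*(6 - 1/5*4) = (11 + (5 - 4*25))*(6 - 4/5) = (11 + (5 - 100))*(26/5) = (11 - 95)*(26/5) = -84*26/5 = -2184/5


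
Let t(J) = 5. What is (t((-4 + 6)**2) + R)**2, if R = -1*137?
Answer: 17424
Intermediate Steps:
R = -137
(t((-4 + 6)**2) + R)**2 = (5 - 137)**2 = (-132)**2 = 17424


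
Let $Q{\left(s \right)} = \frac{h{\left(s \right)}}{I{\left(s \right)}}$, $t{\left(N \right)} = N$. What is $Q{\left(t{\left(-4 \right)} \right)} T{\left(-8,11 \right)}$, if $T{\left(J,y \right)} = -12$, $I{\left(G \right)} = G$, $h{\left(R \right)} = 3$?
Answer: $9$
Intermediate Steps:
$Q{\left(s \right)} = \frac{3}{s}$
$Q{\left(t{\left(-4 \right)} \right)} T{\left(-8,11 \right)} = \frac{3}{-4} \left(-12\right) = 3 \left(- \frac{1}{4}\right) \left(-12\right) = \left(- \frac{3}{4}\right) \left(-12\right) = 9$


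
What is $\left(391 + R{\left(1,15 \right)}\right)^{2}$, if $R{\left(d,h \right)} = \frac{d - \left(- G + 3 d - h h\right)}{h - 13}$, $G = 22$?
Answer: $\frac{1054729}{4} \approx 2.6368 \cdot 10^{5}$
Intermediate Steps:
$R{\left(d,h \right)} = \frac{22 + h^{2} - 2 d}{-13 + h}$ ($R{\left(d,h \right)} = \frac{d - \left(-22 + 3 d - h h\right)}{h - 13} = \frac{d - \left(-22 - h^{2} + 3 d\right)}{-13 + h} = \frac{d + \left(22 + h^{2} - 3 d\right)}{-13 + h} = \frac{22 + h^{2} - 2 d}{-13 + h}$)
$\left(391 + R{\left(1,15 \right)}\right)^{2} = \left(391 + \frac{22 + 15^{2} - 2}{-13 + 15}\right)^{2} = \left(391 + \frac{22 + 225 - 2}{2}\right)^{2} = \left(391 + \frac{1}{2} \cdot 245\right)^{2} = \left(391 + \frac{245}{2}\right)^{2} = \left(\frac{1027}{2}\right)^{2} = \frac{1054729}{4}$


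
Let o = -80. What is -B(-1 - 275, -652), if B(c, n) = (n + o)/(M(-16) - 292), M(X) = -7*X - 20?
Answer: -183/50 ≈ -3.6600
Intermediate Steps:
M(X) = -20 - 7*X
B(c, n) = 2/5 - n/200 (B(c, n) = (n - 80)/((-20 - 7*(-16)) - 292) = (-80 + n)/((-20 + 112) - 292) = (-80 + n)/(92 - 292) = (-80 + n)/(-200) = (-80 + n)*(-1/200) = 2/5 - n/200)
-B(-1 - 275, -652) = -(2/5 - 1/200*(-652)) = -(2/5 + 163/50) = -1*183/50 = -183/50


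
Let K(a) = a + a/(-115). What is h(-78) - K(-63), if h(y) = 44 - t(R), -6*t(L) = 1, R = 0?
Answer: 73567/690 ≈ 106.62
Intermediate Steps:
t(L) = -1/6 (t(L) = -1/6*1 = -1/6)
h(y) = 265/6 (h(y) = 44 - 1*(-1/6) = 44 + 1/6 = 265/6)
K(a) = 114*a/115 (K(a) = a + a*(-1/115) = a - a/115 = 114*a/115)
h(-78) - K(-63) = 265/6 - 114*(-63)/115 = 265/6 - 1*(-7182/115) = 265/6 + 7182/115 = 73567/690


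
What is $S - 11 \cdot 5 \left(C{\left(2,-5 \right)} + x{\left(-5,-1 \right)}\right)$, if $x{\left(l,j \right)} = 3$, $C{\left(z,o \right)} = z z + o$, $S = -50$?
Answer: $-160$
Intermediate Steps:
$C{\left(z,o \right)} = o + z^{2}$ ($C{\left(z,o \right)} = z^{2} + o = o + z^{2}$)
$S - 11 \cdot 5 \left(C{\left(2,-5 \right)} + x{\left(-5,-1 \right)}\right) = -50 - 11 \cdot 5 \left(\left(-5 + 2^{2}\right) + 3\right) = -50 - 11 \cdot 5 \left(\left(-5 + 4\right) + 3\right) = -50 - 11 \cdot 5 \left(-1 + 3\right) = -50 - 11 \cdot 5 \cdot 2 = -50 - 110 = -160$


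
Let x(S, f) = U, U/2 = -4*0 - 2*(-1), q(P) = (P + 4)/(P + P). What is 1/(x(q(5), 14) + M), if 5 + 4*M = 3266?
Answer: 4/3277 ≈ 0.0012206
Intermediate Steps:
M = 3261/4 (M = -5/4 + (¼)*3266 = -5/4 + 1633/2 = 3261/4 ≈ 815.25)
q(P) = (4 + P)/(2*P) (q(P) = (4 + P)/((2*P)) = (4 + P)*(1/(2*P)) = (4 + P)/(2*P))
U = 4 (U = 2*(-4*0 - 2*(-1)) = 2*(0 + 2) = 2*2 = 4)
x(S, f) = 4
1/(x(q(5), 14) + M) = 1/(4 + 3261/4) = 1/(3277/4) = 4/3277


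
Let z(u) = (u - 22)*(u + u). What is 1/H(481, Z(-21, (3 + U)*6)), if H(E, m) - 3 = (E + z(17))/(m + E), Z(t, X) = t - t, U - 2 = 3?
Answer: 481/1754 ≈ 0.27423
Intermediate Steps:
z(u) = 2*u*(-22 + u) (z(u) = (-22 + u)*(2*u) = 2*u*(-22 + u))
U = 5 (U = 2 + 3 = 5)
Z(t, X) = 0
H(E, m) = 3 + (-170 + E)/(E + m) (H(E, m) = 3 + (E + 2*17*(-22 + 17))/(m + E) = 3 + (E + 2*17*(-5))/(E + m) = 3 + (E - 170)/(E + m) = 3 + (-170 + E)/(E + m))
1/H(481, Z(-21, (3 + U)*6)) = 1/((-170 + 3*0 + 4*481)/(481 + 0)) = 1/((-170 + 0 + 1924)/481) = 1/((1/481)*1754) = 1/(1754/481) = 481/1754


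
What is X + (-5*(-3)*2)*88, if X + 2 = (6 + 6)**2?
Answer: 2782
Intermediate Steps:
X = 142 (X = -2 + (6 + 6)**2 = -2 + 12**2 = -2 + 144 = 142)
X + (-5*(-3)*2)*88 = 142 + (-5*(-3)*2)*88 = 142 + (15*2)*88 = 142 + 30*88 = 142 + 2640 = 2782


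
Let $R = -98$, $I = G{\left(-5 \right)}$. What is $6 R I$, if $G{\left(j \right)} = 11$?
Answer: $-6468$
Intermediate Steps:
$I = 11$
$6 R I = 6 \left(-98\right) 11 = \left(-588\right) 11 = -6468$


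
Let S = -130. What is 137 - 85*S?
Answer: 11187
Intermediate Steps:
137 - 85*S = 137 - 85*(-130) = 137 + 11050 = 11187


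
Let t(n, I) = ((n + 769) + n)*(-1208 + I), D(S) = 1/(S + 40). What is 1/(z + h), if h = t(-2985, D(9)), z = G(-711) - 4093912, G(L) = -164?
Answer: 7/15320381 ≈ 4.5691e-7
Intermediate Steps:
D(S) = 1/(40 + S)
z = -4094076 (z = -164 - 4093912 = -4094076)
t(n, I) = (-1208 + I)*(769 + 2*n) (t(n, I) = ((769 + n) + n)*(-1208 + I) = (769 + 2*n)*(-1208 + I) = (-1208 + I)*(769 + 2*n))
h = 43978913/7 (h = -928952 - 2416*(-2985) + 769/(40 + 9) + 2*(-2985)/(40 + 9) = -928952 + 7211760 + 769/49 + 2*(-2985)/49 = -928952 + 7211760 + 769*(1/49) + 2*(1/49)*(-2985) = -928952 + 7211760 + 769/49 - 5970/49 = 43978913/7 ≈ 6.2827e+6)
1/(z + h) = 1/(-4094076 + 43978913/7) = 1/(15320381/7) = 7/15320381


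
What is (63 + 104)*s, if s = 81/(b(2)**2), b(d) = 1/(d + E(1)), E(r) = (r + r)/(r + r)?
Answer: 121743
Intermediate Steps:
E(r) = 1 (E(r) = (2*r)/((2*r)) = (2*r)*(1/(2*r)) = 1)
b(d) = 1/(1 + d) (b(d) = 1/(d + 1) = 1/(1 + d))
s = 729 (s = 81/((1/(1 + 2))**2) = 81/((1/3)**2) = 81/(1/9) = 81*9 = 729)
(63 + 104)*s = (63 + 104)*729 = 167*729 = 121743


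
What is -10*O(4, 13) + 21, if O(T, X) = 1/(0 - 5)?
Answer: 23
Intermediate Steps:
O(T, X) = -1/5 (O(T, X) = 1/(-5) = -1/5)
-10*O(4, 13) + 21 = -10*(-1/5) + 21 = 2 + 21 = 23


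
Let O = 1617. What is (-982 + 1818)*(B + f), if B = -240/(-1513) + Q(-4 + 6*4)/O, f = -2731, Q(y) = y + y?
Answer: -507756019076/222411 ≈ -2.2830e+6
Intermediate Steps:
Q(y) = 2*y
B = 448600/2446521 (B = -240/(-1513) + (2*(-4 + 6*4))/1617 = -240*(-1/1513) + (2*(-4 + 24))*(1/1617) = 240/1513 + (2*20)*(1/1617) = 240/1513 + 40*(1/1617) = 240/1513 + 40/1617 = 448600/2446521 ≈ 0.18336)
(-982 + 1818)*(B + f) = (-982 + 1818)*(448600/2446521 - 2731) = 836*(-6681000251/2446521) = -507756019076/222411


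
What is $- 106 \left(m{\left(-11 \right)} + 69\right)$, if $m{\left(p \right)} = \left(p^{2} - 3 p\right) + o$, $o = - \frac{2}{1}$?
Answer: $-23426$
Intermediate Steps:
$o = -2$ ($o = \left(-2\right) 1 = -2$)
$m{\left(p \right)} = -2 + p^{2} - 3 p$ ($m{\left(p \right)} = \left(p^{2} - 3 p\right) - 2 = -2 + p^{2} - 3 p$)
$- 106 \left(m{\left(-11 \right)} + 69\right) = - 106 \left(\left(-2 + \left(-11\right)^{2} - -33\right) + 69\right) = - 106 \left(\left(-2 + 121 + 33\right) + 69\right) = - 106 \left(152 + 69\right) = \left(-106\right) 221 = -23426$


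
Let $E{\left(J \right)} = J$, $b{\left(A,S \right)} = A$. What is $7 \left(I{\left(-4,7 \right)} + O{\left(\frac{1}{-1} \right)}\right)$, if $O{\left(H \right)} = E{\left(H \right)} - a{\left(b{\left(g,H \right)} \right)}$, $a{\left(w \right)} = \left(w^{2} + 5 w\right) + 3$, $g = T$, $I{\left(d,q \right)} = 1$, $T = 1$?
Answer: $-63$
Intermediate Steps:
$g = 1$
$a{\left(w \right)} = 3 + w^{2} + 5 w$
$O{\left(H \right)} = -9 + H$ ($O{\left(H \right)} = H - \left(3 + 1^{2} + 5 \cdot 1\right) = H - \left(3 + 1 + 5\right) = H - 9 = -9 + H$)
$7 \left(I{\left(-4,7 \right)} + O{\left(\frac{1}{-1} \right)}\right) = 7 \left(1 - \left(9 - \frac{1}{-1}\right)\right) = 7 \left(1 - 10\right) = 7 \left(-9\right) = -63$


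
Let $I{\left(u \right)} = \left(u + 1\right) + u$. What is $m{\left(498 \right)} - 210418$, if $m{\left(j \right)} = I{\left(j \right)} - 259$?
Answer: $-209680$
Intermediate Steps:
$I{\left(u \right)} = 1 + 2 u$ ($I{\left(u \right)} = \left(1 + u\right) + u = 1 + 2 u$)
$m{\left(j \right)} = -258 + 2 j$ ($m{\left(j \right)} = \left(1 + 2 j\right) - 259 = -258 + 2 j$)
$m{\left(498 \right)} - 210418 = \left(-258 + 2 \cdot 498\right) - 210418 = \left(-258 + 996\right) - 210418 = 738 - 210418 = -209680$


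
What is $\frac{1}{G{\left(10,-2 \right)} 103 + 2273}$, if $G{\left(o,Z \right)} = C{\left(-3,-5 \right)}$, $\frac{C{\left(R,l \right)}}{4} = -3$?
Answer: $\frac{1}{1037} \approx 0.00096432$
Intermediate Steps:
$C{\left(R,l \right)} = -12$ ($C{\left(R,l \right)} = 4 \left(-3\right) = -12$)
$G{\left(o,Z \right)} = -12$
$\frac{1}{G{\left(10,-2 \right)} 103 + 2273} = \frac{1}{\left(-12\right) 103 + 2273} = \frac{1}{-1236 + 2273} = \frac{1}{1037}$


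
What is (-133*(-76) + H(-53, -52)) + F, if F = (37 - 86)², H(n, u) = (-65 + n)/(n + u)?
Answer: 1313563/105 ≈ 12510.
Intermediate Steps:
H(n, u) = (-65 + n)/(n + u)
F = 2401 (F = (-49)² = 2401)
(-133*(-76) + H(-53, -52)) + F = (-133*(-76) + (-65 - 53)/(-53 - 52)) + 2401 = (10108 - 118/(-105)) + 2401 = (10108 - 1/105*(-118)) + 2401 = (10108 + 118/105) + 2401 = 1061458/105 + 2401 = 1313563/105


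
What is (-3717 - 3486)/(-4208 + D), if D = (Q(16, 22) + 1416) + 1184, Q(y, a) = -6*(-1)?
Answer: 2401/534 ≈ 4.4963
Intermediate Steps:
Q(y, a) = 6
D = 2606 (D = (6 + 1416) + 1184 = 1422 + 1184 = 2606)
(-3717 - 3486)/(-4208 + D) = (-3717 - 3486)/(-4208 + 2606) = -7203/(-1602) = -7203*(-1/1602) = 2401/534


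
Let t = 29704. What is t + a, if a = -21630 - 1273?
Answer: 6801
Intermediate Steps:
a = -22903
t + a = 29704 - 22903 = 6801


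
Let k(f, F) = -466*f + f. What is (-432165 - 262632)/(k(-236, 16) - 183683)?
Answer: 694797/73943 ≈ 9.3964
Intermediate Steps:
k(f, F) = -465*f
(-432165 - 262632)/(k(-236, 16) - 183683) = (-432165 - 262632)/(-465*(-236) - 183683) = -694797/(109740 - 183683) = -694797/(-73943) = -694797*(-1/73943) = 694797/73943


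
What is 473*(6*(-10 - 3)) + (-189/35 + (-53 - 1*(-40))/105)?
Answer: -774890/21 ≈ -36900.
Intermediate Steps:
473*(6*(-10 - 3)) + (-189/35 + (-53 - 1*(-40))/105) = 473*(6*(-13)) + (-189*1/35 + (-53 + 40)*(1/105)) = 473*(-78) + (-27/5 - 13*1/105) = -36894 + (-27/5 - 13/105) = -36894 - 116/21 = -774890/21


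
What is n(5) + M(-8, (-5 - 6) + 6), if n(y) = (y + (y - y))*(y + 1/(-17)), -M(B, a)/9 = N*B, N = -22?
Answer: -26508/17 ≈ -1559.3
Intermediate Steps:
M(B, a) = 198*B (M(B, a) = -(-198)*B = 198*B)
n(y) = y*(-1/17 + y) (n(y) = (y + 0)*(y - 1/17) = y*(-1/17 + y))
n(5) + M(-8, (-5 - 6) + 6) = 5*(-1/17 + 5) + 198*(-8) = 5*(84/17) - 1584 = 420/17 - 1584 = -26508/17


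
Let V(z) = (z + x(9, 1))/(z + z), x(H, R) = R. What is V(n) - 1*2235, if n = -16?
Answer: -71505/32 ≈ -2234.5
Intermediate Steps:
V(z) = (1 + z)/(2*z) (V(z) = (z + 1)/(z + z) = (1 + z)/((2*z)) = (1 + z)*(1/(2*z)) = (1 + z)/(2*z))
V(n) - 1*2235 = (½)*(1 - 16)/(-16) - 1*2235 = (½)*(-1/16)*(-15) - 2235 = 15/32 - 2235 = -71505/32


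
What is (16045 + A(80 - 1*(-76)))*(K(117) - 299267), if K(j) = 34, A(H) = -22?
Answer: -4794610359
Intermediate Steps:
(16045 + A(80 - 1*(-76)))*(K(117) - 299267) = (16045 - 22)*(34 - 299267) = 16023*(-299233) = -4794610359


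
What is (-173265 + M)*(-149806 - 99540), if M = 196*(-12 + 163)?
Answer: 35823290474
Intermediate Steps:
M = 29596 (M = 196*151 = 29596)
(-173265 + M)*(-149806 - 99540) = (-173265 + 29596)*(-149806 - 99540) = -143669*(-249346) = 35823290474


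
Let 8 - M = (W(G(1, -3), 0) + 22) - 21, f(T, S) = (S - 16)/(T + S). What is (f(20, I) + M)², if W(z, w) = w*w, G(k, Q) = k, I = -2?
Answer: 36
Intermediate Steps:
W(z, w) = w²
f(T, S) = (-16 + S)/(S + T)
M = 7 (M = 8 - ((0² + 22) - 21) = 8 - ((0 + 22) - 21) = 8 - (22 - 21) = 8 - 1*1 = 8 - 1 = 7)
(f(20, I) + M)² = ((-16 - 2)/(-2 + 20) + 7)² = (-18/18 + 7)² = ((1/18)*(-18) + 7)² = (-1 + 7)² = 6² = 36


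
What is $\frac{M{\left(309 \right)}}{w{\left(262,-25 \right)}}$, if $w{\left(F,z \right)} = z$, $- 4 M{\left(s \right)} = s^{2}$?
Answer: $\frac{95481}{100} \approx 954.81$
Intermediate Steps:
$M{\left(s \right)} = - \frac{s^{2}}{4}$
$\frac{M{\left(309 \right)}}{w{\left(262,-25 \right)}} = \frac{\left(- \frac{1}{4}\right) 309^{2}}{-25} = \left(- \frac{1}{4}\right) 95481 \left(- \frac{1}{25}\right) = \left(- \frac{95481}{4}\right) \left(- \frac{1}{25}\right) = \frac{95481}{100}$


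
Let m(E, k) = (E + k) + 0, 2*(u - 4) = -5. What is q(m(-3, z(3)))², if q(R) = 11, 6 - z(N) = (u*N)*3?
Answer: 121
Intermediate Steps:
u = 3/2 (u = 4 + (½)*(-5) = 4 - 5/2 = 3/2 ≈ 1.5000)
z(N) = 6 - 9*N/2 (z(N) = 6 - 3*N/2*3 = 6 - 9*N/2)
m(E, k) = E + k
q(m(-3, z(3)))² = 11² = 121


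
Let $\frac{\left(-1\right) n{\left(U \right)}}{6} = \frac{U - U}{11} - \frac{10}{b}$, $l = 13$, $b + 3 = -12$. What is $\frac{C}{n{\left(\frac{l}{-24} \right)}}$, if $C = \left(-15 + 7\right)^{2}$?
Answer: $-16$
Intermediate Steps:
$b = -15$ ($b = -3 - 12 = -15$)
$C = 64$ ($C = \left(-8\right)^{2} = 64$)
$n{\left(U \right)} = -4$ ($n{\left(U \right)} = - 6 \left(\frac{U - U}{11} - \frac{10}{-15}\right) = - 6 \left(0 \cdot \frac{1}{11} - - \frac{2}{3}\right) = - 6 \left(0 + \frac{2}{3}\right) = \left(-6\right) \frac{2}{3} = -4$)
$\frac{C}{n{\left(\frac{l}{-24} \right)}} = \frac{64}{-4} = 64 \left(- \frac{1}{4}\right) = -16$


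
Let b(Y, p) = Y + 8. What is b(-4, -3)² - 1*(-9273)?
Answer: 9289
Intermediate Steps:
b(Y, p) = 8 + Y
b(-4, -3)² - 1*(-9273) = (8 - 4)² - 1*(-9273) = 4² + 9273 = 16 + 9273 = 9289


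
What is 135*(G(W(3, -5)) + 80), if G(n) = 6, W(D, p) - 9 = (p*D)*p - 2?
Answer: 11610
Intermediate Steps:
W(D, p) = 7 + D*p**2 (W(D, p) = 9 + ((p*D)*p - 2) = 9 + ((D*p)*p - 2) = 9 + (D*p**2 - 2) = 9 + (-2 + D*p**2) = 7 + D*p**2)
135*(G(W(3, -5)) + 80) = 135*(6 + 80) = 135*86 = 11610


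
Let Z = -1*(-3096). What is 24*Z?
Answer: 74304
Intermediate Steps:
Z = 3096
24*Z = 24*3096 = 74304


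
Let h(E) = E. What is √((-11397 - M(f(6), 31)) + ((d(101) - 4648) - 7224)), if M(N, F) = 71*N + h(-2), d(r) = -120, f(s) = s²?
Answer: I*√25943 ≈ 161.07*I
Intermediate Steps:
M(N, F) = -2 + 71*N (M(N, F) = 71*N - 2 = -2 + 71*N)
√((-11397 - M(f(6), 31)) + ((d(101) - 4648) - 7224)) = √((-11397 - (-2 + 71*6²)) + ((-120 - 4648) - 7224)) = √((-11397 - (-2 + 71*36)) + (-4768 - 7224)) = √((-11397 - (-2 + 2556)) - 11992) = √((-11397 - 1*2554) - 11992) = √((-11397 - 2554) - 11992) = √(-13951 - 11992) = √(-25943) = I*√25943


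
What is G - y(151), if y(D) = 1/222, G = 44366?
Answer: 9849251/222 ≈ 44366.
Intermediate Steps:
y(D) = 1/222
G - y(151) = 44366 - 1*1/222 = 44366 - 1/222 = 9849251/222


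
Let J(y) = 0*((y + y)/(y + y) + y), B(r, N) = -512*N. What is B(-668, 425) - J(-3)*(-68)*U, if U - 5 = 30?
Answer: -217600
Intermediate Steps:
U = 35 (U = 5 + 30 = 35)
J(y) = 0 (J(y) = 0*((2*y)/((2*y)) + y) = 0*((2*y)*(1/(2*y)) + y) = 0*(1 + y) = 0)
B(-668, 425) - J(-3)*(-68)*U = -512*425 - 0*(-68)*35 = -217600 - 0*35 = -217600 - 1*0 = -217600 + 0 = -217600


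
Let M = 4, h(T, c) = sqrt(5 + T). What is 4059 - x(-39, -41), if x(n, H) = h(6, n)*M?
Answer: 4059 - 4*sqrt(11) ≈ 4045.7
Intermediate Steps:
x(n, H) = 4*sqrt(11) (x(n, H) = sqrt(5 + 6)*4 = sqrt(11)*4 = 4*sqrt(11))
4059 - x(-39, -41) = 4059 - 4*sqrt(11)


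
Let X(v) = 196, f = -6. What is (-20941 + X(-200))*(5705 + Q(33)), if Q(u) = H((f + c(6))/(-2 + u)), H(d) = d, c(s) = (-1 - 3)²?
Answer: -3669064425/31 ≈ -1.1836e+8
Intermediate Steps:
c(s) = 16 (c(s) = (-4)² = 16)
Q(u) = 10/(-2 + u) (Q(u) = (-6 + 16)/(-2 + u) = 10/(-2 + u))
(-20941 + X(-200))*(5705 + Q(33)) = (-20941 + 196)*(5705 + 10/(-2 + 33)) = -20745*(5705 + 10/31) = -20745*176865/31 = -3669064425/31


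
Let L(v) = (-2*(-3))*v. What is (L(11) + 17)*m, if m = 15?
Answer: 1245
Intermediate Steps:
L(v) = 6*v
(L(11) + 17)*m = (6*11 + 17)*15 = (66 + 17)*15 = 83*15 = 1245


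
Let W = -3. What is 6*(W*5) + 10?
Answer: -80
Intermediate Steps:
6*(W*5) + 10 = 6*(-3*5) + 10 = 6*(-15) + 10 = -90 + 10 = -80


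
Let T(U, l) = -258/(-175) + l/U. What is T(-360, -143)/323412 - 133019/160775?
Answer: -21681898527901/26206268407200 ≈ -0.82736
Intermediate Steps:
T(U, l) = 258/175 + l/U (T(U, l) = -258*(-1/175) + l/U = 258/175 + l/U)
T(-360, -143)/323412 - 133019/160775 = (258/175 - 143/(-360))/323412 - 133019/160775 = (258/175 - 143*(-1/360))*(1/323412) - 133019*1/160775 = (258/175 + 143/360)*(1/323412) - 133019/160775 = (23581/12600)*(1/323412) - 133019/160775 = 23581/4074991200 - 133019/160775 = -21681898527901/26206268407200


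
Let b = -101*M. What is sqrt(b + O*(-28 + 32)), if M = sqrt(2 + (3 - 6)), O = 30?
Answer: sqrt(120 - 101*I) ≈ 11.765 - 4.2923*I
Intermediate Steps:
M = I (M = sqrt(2 - 3) = sqrt(-1) = I ≈ 1.0*I)
b = -101*I ≈ -101.0*I
sqrt(b + O*(-28 + 32)) = sqrt(-101*I + 30*(-28 + 32)) = sqrt(-101*I + 30*4) = sqrt(-101*I + 120) = sqrt(120 - 101*I)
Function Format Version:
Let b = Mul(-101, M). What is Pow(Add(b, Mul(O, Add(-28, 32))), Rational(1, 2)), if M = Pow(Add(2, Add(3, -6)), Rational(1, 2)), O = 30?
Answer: Pow(Add(120, Mul(-101, I)), Rational(1, 2)) ≈ Add(11.765, Mul(-4.2923, I))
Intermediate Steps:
M = I (M = Pow(Add(2, -3), Rational(1, 2)) = Pow(-1, Rational(1, 2)) = I ≈ Mul(1.0000, I))
b = Mul(-101, I) ≈ Mul(-101.00, I)
Pow(Add(b, Mul(O, Add(-28, 32))), Rational(1, 2)) = Pow(Add(Mul(-101, I), Mul(30, Add(-28, 32))), Rational(1, 2)) = Pow(Add(Mul(-101, I), Mul(30, 4)), Rational(1, 2)) = Pow(Add(Mul(-101, I), 120), Rational(1, 2)) = Pow(Add(120, Mul(-101, I)), Rational(1, 2))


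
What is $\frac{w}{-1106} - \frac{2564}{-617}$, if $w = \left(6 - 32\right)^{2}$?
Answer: $\frac{1209346}{341201} \approx 3.5444$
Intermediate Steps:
$w = 676$ ($w = \left(-26\right)^{2} = 676$)
$\frac{w}{-1106} - \frac{2564}{-617} = \frac{676}{-1106} - \frac{2564}{-617} = 676 \left(- \frac{1}{1106}\right) - - \frac{2564}{617} = - \frac{338}{553} + \frac{2564}{617} = \frac{1209346}{341201}$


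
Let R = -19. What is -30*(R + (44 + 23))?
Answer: -1440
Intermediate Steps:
-30*(R + (44 + 23)) = -30*(-19 + (44 + 23)) = -30*(-19 + 67) = -30*48 = -1440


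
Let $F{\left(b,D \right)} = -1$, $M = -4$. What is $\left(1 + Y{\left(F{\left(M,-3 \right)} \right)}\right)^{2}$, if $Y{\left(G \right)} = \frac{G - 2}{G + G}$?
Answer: $\frac{25}{4} \approx 6.25$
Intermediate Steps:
$Y{\left(G \right)} = \frac{-2 + G}{2 G}$
$\left(1 + Y{\left(F{\left(M,-3 \right)} \right)}\right)^{2} = \left(1 + \frac{-2 - 1}{2 \left(-1\right)}\right)^{2} = \left(1 + \frac{1}{2} \left(-1\right) \left(-3\right)\right)^{2} = \left(1 + \frac{3}{2}\right)^{2} = \left(\frac{5}{2}\right)^{2} = \frac{25}{4}$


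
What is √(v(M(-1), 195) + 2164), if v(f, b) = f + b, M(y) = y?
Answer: 3*√262 ≈ 48.559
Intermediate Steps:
v(f, b) = b + f
√(v(M(-1), 195) + 2164) = √((195 - 1) + 2164) = √(194 + 2164) = √2358 = 3*√262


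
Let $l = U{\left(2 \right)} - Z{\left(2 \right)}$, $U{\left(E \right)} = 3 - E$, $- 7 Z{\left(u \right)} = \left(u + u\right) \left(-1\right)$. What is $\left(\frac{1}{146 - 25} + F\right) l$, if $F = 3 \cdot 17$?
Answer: $\frac{18516}{847} \approx 21.861$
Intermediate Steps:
$F = 51$
$Z{\left(u \right)} = \frac{2 u}{7}$ ($Z{\left(u \right)} = - \frac{\left(u + u\right) \left(-1\right)}{7} = - \frac{2 u \left(-1\right)}{7} = - \frac{\left(-2\right) u}{7} = \frac{2 u}{7}$)
$l = \frac{3}{7}$ ($l = \left(3 - 2\right) - \frac{2}{7} \cdot 2 = \left(3 - 2\right) - \frac{4}{7} = 1 - \frac{4}{7} = \frac{3}{7} \approx 0.42857$)
$\left(\frac{1}{146 - 25} + F\right) l = \left(\frac{1}{146 - 25} + 51\right) \frac{3}{7} = \left(\frac{1}{121} + 51\right) \frac{3}{7} = \frac{6172}{121} \cdot \frac{3}{7} = \frac{18516}{847}$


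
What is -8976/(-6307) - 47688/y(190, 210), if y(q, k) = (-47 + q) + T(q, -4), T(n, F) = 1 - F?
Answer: -4403526/13727 ≈ -320.79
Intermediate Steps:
y(q, k) = -42 + q (y(q, k) = (-47 + q) + (1 - 1*(-4)) = (-47 + q) + (1 + 4) = (-47 + q) + 5 = -42 + q)
-8976/(-6307) - 47688/y(190, 210) = -8976/(-6307) - 47688/(-42 + 190) = -8976*(-1/6307) - 47688/148 = 528/371 - 47688*1/148 = 528/371 - 11922/37 = -4403526/13727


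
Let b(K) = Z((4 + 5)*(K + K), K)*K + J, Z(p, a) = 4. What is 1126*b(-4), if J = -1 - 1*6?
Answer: -25898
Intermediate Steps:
J = -7 (J = -1 - 6 = -7)
b(K) = -7 + 4*K (b(K) = 4*K - 7 = -7 + 4*K)
1126*b(-4) = 1126*(-7 + 4*(-4)) = 1126*(-7 - 16) = 1126*(-23) = -25898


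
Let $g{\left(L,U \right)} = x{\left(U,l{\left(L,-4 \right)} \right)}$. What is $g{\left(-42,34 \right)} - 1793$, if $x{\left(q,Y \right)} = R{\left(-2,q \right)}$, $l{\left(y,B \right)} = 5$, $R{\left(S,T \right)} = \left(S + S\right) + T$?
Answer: $-1763$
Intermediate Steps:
$R{\left(S,T \right)} = T + 2 S$ ($R{\left(S,T \right)} = 2 S + T = T + 2 S$)
$x{\left(q,Y \right)} = -4 + q$ ($x{\left(q,Y \right)} = q + 2 \left(-2\right) = q - 4 = -4 + q$)
$g{\left(L,U \right)} = -4 + U$
$g{\left(-42,34 \right)} - 1793 = \left(-4 + 34\right) - 1793 = 30 - 1793 = -1763$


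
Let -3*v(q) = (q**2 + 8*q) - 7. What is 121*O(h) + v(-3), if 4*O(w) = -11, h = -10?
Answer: -3905/12 ≈ -325.42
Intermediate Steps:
O(w) = -11/4 (O(w) = (1/4)*(-11) = -11/4)
v(q) = 7/3 - 8*q/3 - q**2/3 (v(q) = -((q**2 + 8*q) - 7)/3 = -(-7 + q**2 + 8*q)/3 = 7/3 - 8*q/3 - q**2/3)
121*O(h) + v(-3) = 121*(-11/4) + (7/3 - 8/3*(-3) - 1/3*(-3)**2) = -1331/4 + (7/3 + 8 - 1/3*9) = -1331/4 + (7/3 + 8 - 3) = -1331/4 + 22/3 = -3905/12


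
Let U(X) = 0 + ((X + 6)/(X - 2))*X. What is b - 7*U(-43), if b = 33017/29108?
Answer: 325661561/1309860 ≈ 248.62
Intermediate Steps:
b = 33017/29108 (b = 33017*(1/29108) = 33017/29108 ≈ 1.1343)
U(X) = X*(6 + X)/(-2 + X) (U(X) = 0 + ((6 + X)/(-2 + X))*X = 0 + X*(6 + X)/(-2 + X) = X*(6 + X)/(-2 + X))
b - 7*U(-43) = 33017/29108 - 7*(-43*(6 - 43)/(-2 - 43)) = 33017/29108 - 7*(-43*(-37)/(-45)) = 33017/29108 - 7*(-43*(-1/45)*(-37)) = 33017/29108 - 7*(-1591)/45 = 33017/29108 - 1*(-11137/45) = 33017/29108 + 11137/45 = 325661561/1309860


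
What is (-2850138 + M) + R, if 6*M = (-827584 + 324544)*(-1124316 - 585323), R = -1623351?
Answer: 143331660271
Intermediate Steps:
M = 143336133760 (M = ((-827584 + 324544)*(-1124316 - 585323))/6 = (-503040*(-1709639))/6 = (⅙)*860016802560 = 143336133760)
(-2850138 + M) + R = (-2850138 + 143336133760) - 1623351 = 143333283622 - 1623351 = 143331660271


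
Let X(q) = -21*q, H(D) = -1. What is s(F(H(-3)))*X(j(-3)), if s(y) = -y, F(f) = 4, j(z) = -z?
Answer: 252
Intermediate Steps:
s(F(H(-3)))*X(j(-3)) = (-1*4)*(-(-21)*(-3)) = -(-84)*3 = -4*(-63) = 252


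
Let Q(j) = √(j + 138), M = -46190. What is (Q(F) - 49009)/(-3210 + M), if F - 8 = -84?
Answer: 49009/49400 - √62/49400 ≈ 0.99193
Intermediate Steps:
F = -76 (F = 8 - 84 = -76)
Q(j) = √(138 + j)
(Q(F) - 49009)/(-3210 + M) = (√(138 - 76) - 49009)/(-3210 - 46190) = (√62 - 49009)/(-49400) = (-49009 + √62)*(-1/49400) = 49009/49400 - √62/49400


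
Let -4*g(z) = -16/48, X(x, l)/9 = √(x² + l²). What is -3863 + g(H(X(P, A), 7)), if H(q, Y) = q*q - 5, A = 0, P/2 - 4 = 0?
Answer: -46355/12 ≈ -3862.9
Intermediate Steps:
P = 8 (P = 8 + 2*0 = 8 + 0 = 8)
X(x, l) = 9*√(l² + x²) (X(x, l) = 9*√(x² + l²) = 9*√(l² + x²))
H(q, Y) = -5 + q² (H(q, Y) = q² - 5 = -5 + q²)
g(z) = 1/12 (g(z) = -(-4)/48 = -¼*(-⅓) = 1/12)
-3863 + g(H(X(P, A), 7)) = -3863 + 1/12 = -46355/12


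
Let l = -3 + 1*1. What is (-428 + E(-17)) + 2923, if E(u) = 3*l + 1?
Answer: 2490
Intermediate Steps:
l = -2 (l = -3 + 1 = -2)
E(u) = -5 (E(u) = 3*(-2) + 1 = -6 + 1 = -5)
(-428 + E(-17)) + 2923 = (-428 - 5) + 2923 = -433 + 2923 = 2490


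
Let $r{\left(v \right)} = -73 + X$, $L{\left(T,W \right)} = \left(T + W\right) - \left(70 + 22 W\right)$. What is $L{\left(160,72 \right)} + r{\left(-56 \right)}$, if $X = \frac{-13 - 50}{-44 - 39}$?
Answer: $- \frac{124022}{83} \approx -1494.2$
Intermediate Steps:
$X = \frac{63}{83}$ ($X = - \frac{63}{-83} = \left(-63\right) \left(- \frac{1}{83}\right) = \frac{63}{83} \approx 0.75904$)
$L{\left(T,W \right)} = -70 + T - 21 W$ ($L{\left(T,W \right)} = \left(T + W\right) - \left(70 + 22 W\right) = -70 + T - 21 W$)
$r{\left(v \right)} = - \frac{5996}{83}$ ($r{\left(v \right)} = -73 + \frac{63}{83} = - \frac{5996}{83}$)
$L{\left(160,72 \right)} + r{\left(-56 \right)} = \left(-70 + 160 - 1512\right) - \frac{5996}{83} = -1422 - \frac{5996}{83} = - \frac{124022}{83}$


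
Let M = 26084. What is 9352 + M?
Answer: 35436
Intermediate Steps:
9352 + M = 9352 + 26084 = 35436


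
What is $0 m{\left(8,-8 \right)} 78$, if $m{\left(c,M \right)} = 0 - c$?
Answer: $0$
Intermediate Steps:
$m{\left(c,M \right)} = - c$
$0 m{\left(8,-8 \right)} 78 = 0 \left(\left(-1\right) 8\right) 78 = 0 \left(-8\right) 78 = 0 \cdot 78 = 0$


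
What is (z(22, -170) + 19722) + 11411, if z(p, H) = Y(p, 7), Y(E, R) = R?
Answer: 31140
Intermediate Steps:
z(p, H) = 7
(z(22, -170) + 19722) + 11411 = (7 + 19722) + 11411 = 19729 + 11411 = 31140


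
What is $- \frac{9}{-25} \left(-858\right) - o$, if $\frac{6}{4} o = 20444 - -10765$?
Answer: $- \frac{527872}{25} \approx -21115.0$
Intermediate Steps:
$o = 20806$ ($o = \frac{2 \left(20444 - -10765\right)}{3} = \frac{2 \left(20444 + 10765\right)}{3} = \frac{2}{3} \cdot 31209 = 20806$)
$- \frac{9}{-25} \left(-858\right) - o = - \frac{9}{-25} \left(-858\right) - 20806 = \left(-9\right) \left(- \frac{1}{25}\right) \left(-858\right) - 20806 = \frac{9}{25} \left(-858\right) - 20806 = - \frac{7722}{25} - 20806 = - \frac{527872}{25}$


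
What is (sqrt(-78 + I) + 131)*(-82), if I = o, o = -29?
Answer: -10742 - 82*I*sqrt(107) ≈ -10742.0 - 848.21*I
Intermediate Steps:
I = -29
(sqrt(-78 + I) + 131)*(-82) = (sqrt(-78 - 29) + 131)*(-82) = (sqrt(-107) + 131)*(-82) = (I*sqrt(107) + 131)*(-82) = (131 + I*sqrt(107))*(-82) = -10742 - 82*I*sqrt(107)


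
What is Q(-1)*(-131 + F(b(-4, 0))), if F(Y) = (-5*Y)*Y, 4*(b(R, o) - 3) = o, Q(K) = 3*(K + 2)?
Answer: -528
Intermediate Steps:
Q(K) = 6 + 3*K (Q(K) = 3*(2 + K) = 6 + 3*K)
b(R, o) = 3 + o/4
F(Y) = -5*Y²
Q(-1)*(-131 + F(b(-4, 0))) = (6 + 3*(-1))*(-131 - 5*(3 + (¼)*0)²) = (6 - 3)*(-131 - 5*(3 + 0)²) = 3*(-131 - 5*3²) = 3*(-131 - 5*9) = 3*(-131 - 45) = 3*(-176) = -528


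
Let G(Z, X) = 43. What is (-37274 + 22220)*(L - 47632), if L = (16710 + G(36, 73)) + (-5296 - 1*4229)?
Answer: 608241816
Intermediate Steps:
L = 7228 (L = (16710 + 43) + (-5296 - 1*4229) = 16753 + (-5296 - 4229) = 16753 - 9525 = 7228)
(-37274 + 22220)*(L - 47632) = (-37274 + 22220)*(7228 - 47632) = -15054*(-40404) = 608241816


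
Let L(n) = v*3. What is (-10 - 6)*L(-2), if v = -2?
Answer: 96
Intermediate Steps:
L(n) = -6 (L(n) = -2*3 = -6)
(-10 - 6)*L(-2) = (-10 - 6)*(-6) = -16*(-6) = 96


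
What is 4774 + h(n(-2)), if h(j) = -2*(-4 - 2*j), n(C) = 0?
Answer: 4782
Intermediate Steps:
h(j) = 8 + 4*j
4774 + h(n(-2)) = 4774 + (8 + 4*0) = 4774 + (8 + 0) = 4774 + 8 = 4782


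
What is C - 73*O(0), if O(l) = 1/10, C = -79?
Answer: -863/10 ≈ -86.300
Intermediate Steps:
O(l) = ⅒
C - 73*O(0) = -79 - 73*⅒ = -79 - 73/10 = -863/10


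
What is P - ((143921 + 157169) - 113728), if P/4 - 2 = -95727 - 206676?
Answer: -1396966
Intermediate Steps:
P = -1209604 (P = 8 + 4*(-95727 - 206676) = 8 + 4*(-302403) = 8 - 1209612 = -1209604)
P - ((143921 + 157169) - 113728) = -1209604 - ((143921 + 157169) - 113728) = -1209604 - (301090 - 113728) = -1209604 - 1*187362 = -1209604 - 187362 = -1396966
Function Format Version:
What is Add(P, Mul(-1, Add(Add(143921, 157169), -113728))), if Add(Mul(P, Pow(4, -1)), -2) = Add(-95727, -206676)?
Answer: -1396966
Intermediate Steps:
P = -1209604 (P = Add(8, Mul(4, Add(-95727, -206676))) = Add(8, Mul(4, -302403)) = Add(8, -1209612) = -1209604)
Add(P, Mul(-1, Add(Add(143921, 157169), -113728))) = Add(-1209604, Mul(-1, Add(Add(143921, 157169), -113728))) = Add(-1209604, Mul(-1, Add(301090, -113728))) = Add(-1209604, Mul(-1, 187362)) = Add(-1209604, -187362) = -1396966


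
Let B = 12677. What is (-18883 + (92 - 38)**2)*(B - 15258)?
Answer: 41210827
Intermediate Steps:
(-18883 + (92 - 38)**2)*(B - 15258) = (-18883 + (92 - 38)**2)*(12677 - 15258) = (-18883 + 54**2)*(-2581) = (-18883 + 2916)*(-2581) = -15967*(-2581) = 41210827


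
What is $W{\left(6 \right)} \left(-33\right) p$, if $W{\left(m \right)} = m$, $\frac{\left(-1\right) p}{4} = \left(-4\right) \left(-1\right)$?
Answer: $3168$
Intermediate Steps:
$p = -16$ ($p = - 4 \left(\left(-4\right) \left(-1\right)\right) = \left(-4\right) 4 = -16$)
$W{\left(6 \right)} \left(-33\right) p = 6 \left(-33\right) \left(-16\right) = \left(-198\right) \left(-16\right) = 3168$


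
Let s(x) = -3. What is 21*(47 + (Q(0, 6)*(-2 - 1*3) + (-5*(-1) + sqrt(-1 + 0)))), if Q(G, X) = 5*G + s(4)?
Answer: 1407 + 21*I ≈ 1407.0 + 21.0*I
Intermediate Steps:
Q(G, X) = -3 + 5*G (Q(G, X) = 5*G - 3 = -3 + 5*G)
21*(47 + (Q(0, 6)*(-2 - 1*3) + (-5*(-1) + sqrt(-1 + 0)))) = 21*(47 + ((-3 + 5*0)*(-2 - 1*3) + (-5*(-1) + sqrt(-1 + 0)))) = 21*(47 + ((-3 + 0)*(-2 - 3) + (5 + sqrt(-1)))) = 21*(47 + (-3*(-5) + (5 + I))) = 21*(47 + (15 + (5 + I))) = 21*(47 + (20 + I)) = 21*(67 + I) = 1407 + 21*I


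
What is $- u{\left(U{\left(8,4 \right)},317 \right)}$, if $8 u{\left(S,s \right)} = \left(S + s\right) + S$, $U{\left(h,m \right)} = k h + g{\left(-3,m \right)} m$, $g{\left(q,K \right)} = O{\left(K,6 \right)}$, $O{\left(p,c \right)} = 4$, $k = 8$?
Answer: $- \frac{477}{8} \approx -59.625$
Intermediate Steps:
$g{\left(q,K \right)} = 4$
$U{\left(h,m \right)} = 4 m + 8 h$ ($U{\left(h,m \right)} = 8 h + 4 m = 4 m + 8 h$)
$u{\left(S,s \right)} = \frac{S}{4} + \frac{s}{8}$ ($u{\left(S,s \right)} = \frac{\left(S + s\right) + S}{8} = \frac{s + 2 S}{8} = \frac{S}{4} + \frac{s}{8}$)
$- u{\left(U{\left(8,4 \right)},317 \right)} = - (\frac{4 \cdot 4 + 8 \cdot 8}{4} + \frac{1}{8} \cdot 317) = - (\frac{16 + 64}{4} + \frac{317}{8}) = - (\frac{1}{4} \cdot 80 + \frac{317}{8}) = - (20 + \frac{317}{8}) = \left(-1\right) \frac{477}{8} = - \frac{477}{8}$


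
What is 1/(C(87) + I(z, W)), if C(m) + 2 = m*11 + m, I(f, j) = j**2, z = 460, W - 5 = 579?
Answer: 1/342098 ≈ 2.9231e-6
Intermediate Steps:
W = 584 (W = 5 + 579 = 584)
C(m) = -2 + 12*m (C(m) = -2 + (m*11 + m) = -2 + (11*m + m) = -2 + 12*m)
1/(C(87) + I(z, W)) = 1/((-2 + 12*87) + 584**2) = 1/((-2 + 1044) + 341056) = 1/(1042 + 341056) = 1/342098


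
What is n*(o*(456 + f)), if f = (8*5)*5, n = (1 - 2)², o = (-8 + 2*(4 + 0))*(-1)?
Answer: 0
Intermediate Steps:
o = 0 (o = (-8 + 2*4)*(-1) = (-8 + 8)*(-1) = 0*(-1) = 0)
n = 1 (n = (-1)² = 1)
f = 200 (f = 40*5 = 200)
n*(o*(456 + f)) = 1*(0*(456 + 200)) = 1*(0*656) = 1*0 = 0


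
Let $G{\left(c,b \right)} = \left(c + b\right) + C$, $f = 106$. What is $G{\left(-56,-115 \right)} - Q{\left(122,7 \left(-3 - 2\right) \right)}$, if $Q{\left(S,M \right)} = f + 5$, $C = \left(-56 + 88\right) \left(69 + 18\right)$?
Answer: $2502$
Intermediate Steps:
$C = 2784$ ($C = 32 \cdot 87 = 2784$)
$Q{\left(S,M \right)} = 111$ ($Q{\left(S,M \right)} = 106 + 5 = 111$)
$G{\left(c,b \right)} = 2784 + b + c$ ($G{\left(c,b \right)} = \left(c + b\right) + 2784 = \left(b + c\right) + 2784 = 2784 + b + c$)
$G{\left(-56,-115 \right)} - Q{\left(122,7 \left(-3 - 2\right) \right)} = \left(2784 - 115 - 56\right) - 111 = 2613 - 111 = 2502$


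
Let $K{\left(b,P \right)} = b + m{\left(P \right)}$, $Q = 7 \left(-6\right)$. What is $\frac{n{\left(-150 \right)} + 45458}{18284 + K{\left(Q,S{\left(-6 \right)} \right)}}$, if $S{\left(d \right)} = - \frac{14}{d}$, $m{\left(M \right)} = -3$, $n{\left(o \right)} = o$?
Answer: $\frac{45308}{18239} \approx 2.4841$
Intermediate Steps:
$Q = -42$
$K{\left(b,P \right)} = -3 + b$ ($K{\left(b,P \right)} = b - 3 = -3 + b$)
$\frac{n{\left(-150 \right)} + 45458}{18284 + K{\left(Q,S{\left(-6 \right)} \right)}} = \frac{-150 + 45458}{18284 - 45} = \frac{45308}{18284 - 45} = \frac{45308}{18239}$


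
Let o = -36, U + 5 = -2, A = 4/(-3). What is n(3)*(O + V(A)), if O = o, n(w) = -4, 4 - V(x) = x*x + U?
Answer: 964/9 ≈ 107.11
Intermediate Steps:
A = -4/3 (A = 4*(-1/3) = -4/3 ≈ -1.3333)
U = -7 (U = -5 - 2 = -7)
V(x) = 11 - x**2 (V(x) = 4 - (x*x - 7) = 4 - (x**2 - 7) = 4 - (-7 + x**2) = 4 + (7 - x**2) = 11 - x**2)
O = -36
n(3)*(O + V(A)) = -4*(-36 + (11 - (-4/3)**2)) = -4*(-36 + (11 - 1*16/9)) = -4*(-36 + (11 - 16/9)) = -4*(-36 + 83/9) = -4*(-241/9) = 964/9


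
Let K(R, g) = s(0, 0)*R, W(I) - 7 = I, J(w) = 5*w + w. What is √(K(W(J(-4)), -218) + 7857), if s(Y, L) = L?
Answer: 9*√97 ≈ 88.640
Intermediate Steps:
J(w) = 6*w
W(I) = 7 + I
K(R, g) = 0 (K(R, g) = 0*R = 0)
√(K(W(J(-4)), -218) + 7857) = √(0 + 7857) = √7857 = 9*√97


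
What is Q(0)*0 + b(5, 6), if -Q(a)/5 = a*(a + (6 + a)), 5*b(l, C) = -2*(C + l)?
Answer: -22/5 ≈ -4.4000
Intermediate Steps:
b(l, C) = -2*C/5 - 2*l/5 (b(l, C) = (-2*(C + l))/5 = (-2*C - 2*l)/5 = -2*C/5 - 2*l/5)
Q(a) = -5*a*(6 + 2*a) (Q(a) = -5*a*(a + (6 + a)) = -5*a*(6 + 2*a))
Q(0)*0 + b(5, 6) = -10*0*(3 + 0)*0 + (-⅖*6 - ⅖*5) = -10*0*3*0 + (-12/5 - 2) = 0*0 - 22/5 = 0 - 22/5 = -22/5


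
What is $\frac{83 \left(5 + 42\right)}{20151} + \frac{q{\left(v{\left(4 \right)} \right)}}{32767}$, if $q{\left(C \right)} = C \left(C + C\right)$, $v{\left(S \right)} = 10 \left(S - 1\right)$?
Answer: $\frac{164095867}{660287817} \approx 0.24852$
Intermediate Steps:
$v{\left(S \right)} = -10 + 10 S$ ($v{\left(S \right)} = 10 \left(-1 + S\right) = -10 + 10 S$)
$q{\left(C \right)} = 2 C^{2}$ ($q{\left(C \right)} = C 2 C = 2 C^{2}$)
$\frac{83 \left(5 + 42\right)}{20151} + \frac{q{\left(v{\left(4 \right)} \right)}}{32767} = \frac{83 \left(5 + 42\right)}{20151} + \frac{2 \left(-10 + 10 \cdot 4\right)^{2}}{32767} = 83 \cdot 47 \cdot \frac{1}{20151} + 2 \left(-10 + 40\right)^{2} \cdot \frac{1}{32767} = 3901 \cdot \frac{1}{20151} + 2 \cdot 30^{2} \cdot \frac{1}{32767} = \frac{3901}{20151} + 2 \cdot 900 \cdot \frac{1}{32767} = \frac{3901}{20151} + 1800 \cdot \frac{1}{32767} = \frac{3901}{20151} + \frac{1800}{32767} = \frac{164095867}{660287817}$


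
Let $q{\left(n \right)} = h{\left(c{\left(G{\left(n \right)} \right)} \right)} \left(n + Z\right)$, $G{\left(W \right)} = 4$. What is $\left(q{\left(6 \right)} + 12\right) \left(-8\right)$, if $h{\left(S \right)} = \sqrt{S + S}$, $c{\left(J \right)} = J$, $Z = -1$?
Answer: $-96 - 80 \sqrt{2} \approx -209.14$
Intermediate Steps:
$h{\left(S \right)} = \sqrt{2} \sqrt{S}$ ($h{\left(S \right)} = \sqrt{2 S} = \sqrt{2} \sqrt{S}$)
$q{\left(n \right)} = 2 \sqrt{2} \left(-1 + n\right)$ ($q{\left(n \right)} = \sqrt{2} \sqrt{4} \left(n - 1\right) = \sqrt{2} \cdot 2 \left(-1 + n\right) = 2 \sqrt{2} \left(-1 + n\right)$)
$\left(q{\left(6 \right)} + 12\right) \left(-8\right) = \left(2 \sqrt{2} \left(-1 + 6\right) + 12\right) \left(-8\right) = \left(2 \sqrt{2} \cdot 5 + 12\right) \left(-8\right) = \left(10 \sqrt{2} + 12\right) \left(-8\right) = \left(12 + 10 \sqrt{2}\right) \left(-8\right) = -96 - 80 \sqrt{2}$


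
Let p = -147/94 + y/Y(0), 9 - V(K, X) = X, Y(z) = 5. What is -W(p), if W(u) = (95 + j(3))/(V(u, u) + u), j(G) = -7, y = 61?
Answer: -88/9 ≈ -9.7778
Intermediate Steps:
V(K, X) = 9 - X
p = 4999/470 (p = -147/94 + 61/5 = 4999/470 ≈ 10.636)
W(u) = 88/9 (W(u) = (95 - 7)/((9 - u) + u) = 88/9)
-W(p) = -1*88/9 = -88/9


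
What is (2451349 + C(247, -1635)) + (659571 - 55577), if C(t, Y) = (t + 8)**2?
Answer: 3120368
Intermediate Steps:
C(t, Y) = (8 + t)**2
(2451349 + C(247, -1635)) + (659571 - 55577) = (2451349 + (8 + 247)**2) + (659571 - 55577) = (2451349 + 255**2) + 603994 = (2451349 + 65025) + 603994 = 2516374 + 603994 = 3120368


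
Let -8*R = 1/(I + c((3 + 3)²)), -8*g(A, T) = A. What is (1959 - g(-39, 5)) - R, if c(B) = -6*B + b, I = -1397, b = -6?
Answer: 12654913/6476 ≈ 1954.1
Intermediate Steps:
g(A, T) = -A/8
c(B) = -6 - 6*B (c(B) = -6*B - 6 = -6 - 6*B)
R = 1/12952 (R = -1/(8*(-1397 + (-6 - 6*(3 + 3)²))) = -1/(8*(-1397 + (-6 - 6*6²))) = -1/(8*(-1397 + (-6 - 6*36))) = -1/(8*(-1397 + (-6 - 216))) = -1/(8*(-1397 - 222)) = -⅛/(-1619) = -⅛*(-1/1619) = 1/12952 ≈ 7.7208e-5)
(1959 - g(-39, 5)) - R = (1959 - (-1)*(-39)/8) - 1*1/12952 = (1959 - 1*39/8) - 1/12952 = (1959 - 39/8) - 1/12952 = 15633/8 - 1/12952 = 12654913/6476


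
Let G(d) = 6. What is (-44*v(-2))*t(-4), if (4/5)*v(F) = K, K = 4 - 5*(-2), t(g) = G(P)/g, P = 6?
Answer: 1155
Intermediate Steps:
t(g) = 6/g
K = 14 (K = 4 + 10 = 14)
v(F) = 35/2 (v(F) = (5/4)*14 = 35/2)
(-44*v(-2))*t(-4) = (-44*35/2)*(6/(-4)) = -4620*(-1)/4 = -770*(-3/2) = 1155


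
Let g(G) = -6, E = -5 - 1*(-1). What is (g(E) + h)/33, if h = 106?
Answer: 100/33 ≈ 3.0303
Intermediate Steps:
E = -4 (E = -5 + 1 = -4)
(g(E) + h)/33 = (-6 + 106)/33 = (1/33)*100 = 100/33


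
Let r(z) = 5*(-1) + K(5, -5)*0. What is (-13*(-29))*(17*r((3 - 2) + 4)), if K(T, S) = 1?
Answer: -32045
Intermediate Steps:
r(z) = -5 (r(z) = 5*(-1) + 1*0 = -5 + 0 = -5)
(-13*(-29))*(17*r((3 - 2) + 4)) = (-13*(-29))*(17*(-5)) = 377*(-85) = -32045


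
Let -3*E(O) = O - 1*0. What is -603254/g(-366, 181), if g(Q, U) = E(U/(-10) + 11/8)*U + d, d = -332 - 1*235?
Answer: -24130160/17683 ≈ -1364.6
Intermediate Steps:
E(O) = -O/3 (E(O) = -(O - 1*0)/3 = -(O + 0)/3 = -O/3)
d = -567 (d = -332 - 235 = -567)
g(Q, U) = -567 + U*(-11/24 + U/30) (g(Q, U) = (-(U/(-10) + 11/8)/3)*U - 567 = (-(U*(-1/10) + 11*(1/8))/3)*U - 567 = (-(-U/10 + 11/8)/3)*U - 567 = (-(11/8 - U/10)/3)*U - 567 = (-11/24 + U/30)*U - 567 = U*(-11/24 + U/30) - 567 = -567 + U*(-11/24 + U/30))
-603254/g(-366, 181) = -603254/(-567 + (1/120)*181*(-55 + 4*181)) = -603254/(-567 + (1/120)*181*(-55 + 724)) = -603254/(-567 + (1/120)*181*669) = -603254/(-567 + 40363/40) = -603254/17683/40 = -603254*40/17683 = -24130160/17683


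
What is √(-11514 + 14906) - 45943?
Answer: -45943 + 8*√53 ≈ -45885.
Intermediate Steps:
√(-11514 + 14906) - 45943 = √3392 - 45943 = 8*√53 - 45943 = -45943 + 8*√53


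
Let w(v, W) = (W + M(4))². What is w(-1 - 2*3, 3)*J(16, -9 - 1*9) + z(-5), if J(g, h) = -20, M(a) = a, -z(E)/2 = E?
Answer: -970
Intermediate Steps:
z(E) = -2*E
w(v, W) = (4 + W)² (w(v, W) = (W + 4)² = (4 + W)²)
w(-1 - 2*3, 3)*J(16, -9 - 1*9) + z(-5) = (4 + 3)²*(-20) - 2*(-5) = 7²*(-20) + 10 = 49*(-20) + 10 = -980 + 10 = -970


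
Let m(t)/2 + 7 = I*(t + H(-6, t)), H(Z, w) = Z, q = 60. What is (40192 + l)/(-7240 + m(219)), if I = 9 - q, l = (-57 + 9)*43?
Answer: -9532/7245 ≈ -1.3157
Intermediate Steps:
l = -2064 (l = -48*43 = -2064)
I = -51 (I = 9 - 1*60 = 9 - 60 = -51)
m(t) = 598 - 102*t (m(t) = -14 + 2*(-51*(t - 6)) = -14 + 2*(-51*(-6 + t)) = -14 + 2*(306 - 51*t) = -14 + (612 - 102*t) = 598 - 102*t)
(40192 + l)/(-7240 + m(219)) = (40192 - 2064)/(-7240 + (598 - 102*219)) = 38128/(-7240 + (598 - 22338)) = 38128/(-7240 - 21740) = 38128/(-28980) = 38128*(-1/28980) = -9532/7245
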